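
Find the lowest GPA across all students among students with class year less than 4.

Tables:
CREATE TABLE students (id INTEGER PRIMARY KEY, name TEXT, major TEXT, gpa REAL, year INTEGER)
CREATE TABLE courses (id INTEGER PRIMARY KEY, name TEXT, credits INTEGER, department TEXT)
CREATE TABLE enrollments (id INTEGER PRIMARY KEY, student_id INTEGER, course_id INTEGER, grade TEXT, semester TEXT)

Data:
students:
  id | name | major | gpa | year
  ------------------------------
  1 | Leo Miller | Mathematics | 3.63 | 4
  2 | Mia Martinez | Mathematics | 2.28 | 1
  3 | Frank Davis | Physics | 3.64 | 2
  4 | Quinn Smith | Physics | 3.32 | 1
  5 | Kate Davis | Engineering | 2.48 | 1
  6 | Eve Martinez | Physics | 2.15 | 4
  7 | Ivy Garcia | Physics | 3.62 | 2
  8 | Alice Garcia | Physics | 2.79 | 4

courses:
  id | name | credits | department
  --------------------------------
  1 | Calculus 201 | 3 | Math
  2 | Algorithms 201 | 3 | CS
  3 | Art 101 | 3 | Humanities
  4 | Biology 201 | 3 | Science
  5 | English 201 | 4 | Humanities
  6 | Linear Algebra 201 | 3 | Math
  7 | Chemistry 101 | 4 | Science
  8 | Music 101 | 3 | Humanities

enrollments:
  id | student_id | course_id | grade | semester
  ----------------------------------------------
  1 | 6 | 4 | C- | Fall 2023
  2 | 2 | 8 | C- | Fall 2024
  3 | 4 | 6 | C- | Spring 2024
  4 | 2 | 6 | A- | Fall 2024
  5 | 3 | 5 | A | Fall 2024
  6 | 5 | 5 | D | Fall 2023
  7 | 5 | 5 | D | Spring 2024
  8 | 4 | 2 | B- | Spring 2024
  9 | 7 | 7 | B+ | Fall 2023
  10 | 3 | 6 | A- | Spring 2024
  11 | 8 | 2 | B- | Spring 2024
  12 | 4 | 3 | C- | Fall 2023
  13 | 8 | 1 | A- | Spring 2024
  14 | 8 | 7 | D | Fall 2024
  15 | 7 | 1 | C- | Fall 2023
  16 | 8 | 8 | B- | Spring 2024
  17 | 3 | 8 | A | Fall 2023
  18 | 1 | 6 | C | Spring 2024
SELECT MIN(gpa) FROM students WHERE year < 4

Execution result:
2.28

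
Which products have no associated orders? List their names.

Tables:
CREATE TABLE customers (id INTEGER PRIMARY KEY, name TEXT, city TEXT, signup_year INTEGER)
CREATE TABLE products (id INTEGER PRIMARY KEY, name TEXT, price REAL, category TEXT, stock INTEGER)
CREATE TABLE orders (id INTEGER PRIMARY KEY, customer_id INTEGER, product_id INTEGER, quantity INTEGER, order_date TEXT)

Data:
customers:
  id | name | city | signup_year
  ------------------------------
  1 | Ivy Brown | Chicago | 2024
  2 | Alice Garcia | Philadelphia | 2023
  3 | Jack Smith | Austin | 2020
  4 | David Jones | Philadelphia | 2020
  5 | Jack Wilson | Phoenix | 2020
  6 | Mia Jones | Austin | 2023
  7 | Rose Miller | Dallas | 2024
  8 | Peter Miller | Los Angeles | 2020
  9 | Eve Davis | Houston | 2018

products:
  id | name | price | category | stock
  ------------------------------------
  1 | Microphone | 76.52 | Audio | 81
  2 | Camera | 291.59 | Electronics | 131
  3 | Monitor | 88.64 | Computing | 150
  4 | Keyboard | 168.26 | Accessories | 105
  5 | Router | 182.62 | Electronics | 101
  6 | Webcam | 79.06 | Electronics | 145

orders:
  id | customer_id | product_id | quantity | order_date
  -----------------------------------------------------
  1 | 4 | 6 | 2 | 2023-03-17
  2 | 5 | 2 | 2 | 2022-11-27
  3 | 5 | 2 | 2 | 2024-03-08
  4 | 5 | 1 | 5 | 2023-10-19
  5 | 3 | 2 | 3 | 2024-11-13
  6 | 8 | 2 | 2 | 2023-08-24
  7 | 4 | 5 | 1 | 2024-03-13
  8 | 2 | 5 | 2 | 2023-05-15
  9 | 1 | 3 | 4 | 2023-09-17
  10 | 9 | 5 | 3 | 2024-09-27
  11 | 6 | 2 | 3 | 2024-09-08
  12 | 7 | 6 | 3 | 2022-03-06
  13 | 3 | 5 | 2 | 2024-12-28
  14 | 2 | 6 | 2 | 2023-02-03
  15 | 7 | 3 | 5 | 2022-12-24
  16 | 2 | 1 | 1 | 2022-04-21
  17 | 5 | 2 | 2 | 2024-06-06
SELECT p.name FROM products p LEFT JOIN orders c ON c.product_id = p.id WHERE c.id IS NULL

Execution result:
Keyboard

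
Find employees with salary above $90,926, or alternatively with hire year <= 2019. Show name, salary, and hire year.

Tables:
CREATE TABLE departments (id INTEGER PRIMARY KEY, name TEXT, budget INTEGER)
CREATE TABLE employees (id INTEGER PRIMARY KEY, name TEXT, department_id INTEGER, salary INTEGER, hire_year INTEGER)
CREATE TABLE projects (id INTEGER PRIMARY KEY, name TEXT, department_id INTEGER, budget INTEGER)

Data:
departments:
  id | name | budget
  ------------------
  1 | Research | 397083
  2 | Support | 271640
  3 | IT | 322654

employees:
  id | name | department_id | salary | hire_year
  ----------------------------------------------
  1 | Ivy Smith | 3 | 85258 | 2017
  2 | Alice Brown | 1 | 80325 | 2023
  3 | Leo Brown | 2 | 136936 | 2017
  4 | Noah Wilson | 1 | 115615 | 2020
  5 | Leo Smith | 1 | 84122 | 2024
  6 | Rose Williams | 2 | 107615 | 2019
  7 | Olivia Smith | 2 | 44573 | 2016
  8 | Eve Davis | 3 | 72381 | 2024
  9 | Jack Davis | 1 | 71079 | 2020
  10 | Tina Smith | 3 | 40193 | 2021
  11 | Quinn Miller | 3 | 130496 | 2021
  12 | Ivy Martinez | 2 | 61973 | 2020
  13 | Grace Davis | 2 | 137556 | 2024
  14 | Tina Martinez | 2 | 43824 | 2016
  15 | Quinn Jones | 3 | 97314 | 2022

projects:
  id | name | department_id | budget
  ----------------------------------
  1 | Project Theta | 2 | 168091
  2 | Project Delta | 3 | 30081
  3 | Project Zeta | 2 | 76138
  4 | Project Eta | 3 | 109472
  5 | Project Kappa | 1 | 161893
SELECT name, salary, hire_year FROM employees WHERE salary > 90926 OR hire_year <= 2019

Execution result:
name | salary | hire_year
Ivy Smith | 85258 | 2017
Leo Brown | 136936 | 2017
Noah Wilson | 115615 | 2020
Rose Williams | 107615 | 2019
Olivia Smith | 44573 | 2016
Quinn Miller | 130496 | 2021
Grace Davis | 137556 | 2024
Tina Martinez | 43824 | 2016
Quinn Jones | 97314 | 2022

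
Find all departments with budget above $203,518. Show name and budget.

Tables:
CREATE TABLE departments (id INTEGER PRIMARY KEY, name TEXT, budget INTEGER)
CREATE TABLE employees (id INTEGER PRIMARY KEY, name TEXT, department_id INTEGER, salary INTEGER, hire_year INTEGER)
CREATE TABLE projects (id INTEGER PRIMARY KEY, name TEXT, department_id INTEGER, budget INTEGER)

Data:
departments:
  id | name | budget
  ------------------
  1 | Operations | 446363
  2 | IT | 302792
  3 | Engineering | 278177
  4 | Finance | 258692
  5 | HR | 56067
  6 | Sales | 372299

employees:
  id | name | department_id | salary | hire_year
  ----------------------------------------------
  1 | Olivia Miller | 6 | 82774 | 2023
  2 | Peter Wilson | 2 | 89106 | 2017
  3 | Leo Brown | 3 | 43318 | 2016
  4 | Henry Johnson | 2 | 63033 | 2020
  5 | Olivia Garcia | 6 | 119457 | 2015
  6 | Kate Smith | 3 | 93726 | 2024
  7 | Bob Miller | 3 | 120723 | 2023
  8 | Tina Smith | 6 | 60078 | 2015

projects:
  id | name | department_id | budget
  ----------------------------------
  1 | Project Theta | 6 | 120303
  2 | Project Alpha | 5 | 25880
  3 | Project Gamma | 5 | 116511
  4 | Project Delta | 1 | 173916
SELECT name, budget FROM departments WHERE budget > 203518

Execution result:
name | budget
Operations | 446363
IT | 302792
Engineering | 278177
Finance | 258692
Sales | 372299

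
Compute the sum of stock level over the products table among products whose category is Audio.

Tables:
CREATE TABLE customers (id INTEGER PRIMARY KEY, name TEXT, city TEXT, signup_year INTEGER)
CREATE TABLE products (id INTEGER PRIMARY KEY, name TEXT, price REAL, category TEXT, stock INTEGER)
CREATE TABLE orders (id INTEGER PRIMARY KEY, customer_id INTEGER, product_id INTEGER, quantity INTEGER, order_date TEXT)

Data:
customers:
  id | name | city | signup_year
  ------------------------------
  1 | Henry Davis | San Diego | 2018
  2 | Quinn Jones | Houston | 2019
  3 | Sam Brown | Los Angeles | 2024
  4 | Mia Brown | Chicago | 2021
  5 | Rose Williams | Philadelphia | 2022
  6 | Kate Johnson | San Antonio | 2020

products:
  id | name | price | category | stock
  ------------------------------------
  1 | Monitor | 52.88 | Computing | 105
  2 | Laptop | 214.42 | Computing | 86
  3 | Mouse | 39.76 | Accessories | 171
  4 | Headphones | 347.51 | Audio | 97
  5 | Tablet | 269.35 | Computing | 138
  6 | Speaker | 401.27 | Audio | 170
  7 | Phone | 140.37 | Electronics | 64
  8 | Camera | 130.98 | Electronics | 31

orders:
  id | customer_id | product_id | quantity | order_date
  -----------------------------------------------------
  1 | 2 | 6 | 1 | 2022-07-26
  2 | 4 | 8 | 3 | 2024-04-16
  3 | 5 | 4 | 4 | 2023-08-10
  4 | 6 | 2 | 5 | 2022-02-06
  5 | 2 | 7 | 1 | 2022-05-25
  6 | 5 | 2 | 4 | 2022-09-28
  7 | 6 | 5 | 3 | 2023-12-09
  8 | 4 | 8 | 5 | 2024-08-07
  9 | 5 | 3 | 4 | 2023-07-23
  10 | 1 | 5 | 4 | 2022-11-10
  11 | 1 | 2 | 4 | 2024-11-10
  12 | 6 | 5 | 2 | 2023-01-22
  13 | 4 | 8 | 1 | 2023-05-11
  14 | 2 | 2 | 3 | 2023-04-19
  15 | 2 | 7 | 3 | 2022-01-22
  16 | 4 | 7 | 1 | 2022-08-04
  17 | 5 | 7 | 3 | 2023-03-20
SELECT SUM(stock) FROM products WHERE category = 'Audio'

Execution result:
267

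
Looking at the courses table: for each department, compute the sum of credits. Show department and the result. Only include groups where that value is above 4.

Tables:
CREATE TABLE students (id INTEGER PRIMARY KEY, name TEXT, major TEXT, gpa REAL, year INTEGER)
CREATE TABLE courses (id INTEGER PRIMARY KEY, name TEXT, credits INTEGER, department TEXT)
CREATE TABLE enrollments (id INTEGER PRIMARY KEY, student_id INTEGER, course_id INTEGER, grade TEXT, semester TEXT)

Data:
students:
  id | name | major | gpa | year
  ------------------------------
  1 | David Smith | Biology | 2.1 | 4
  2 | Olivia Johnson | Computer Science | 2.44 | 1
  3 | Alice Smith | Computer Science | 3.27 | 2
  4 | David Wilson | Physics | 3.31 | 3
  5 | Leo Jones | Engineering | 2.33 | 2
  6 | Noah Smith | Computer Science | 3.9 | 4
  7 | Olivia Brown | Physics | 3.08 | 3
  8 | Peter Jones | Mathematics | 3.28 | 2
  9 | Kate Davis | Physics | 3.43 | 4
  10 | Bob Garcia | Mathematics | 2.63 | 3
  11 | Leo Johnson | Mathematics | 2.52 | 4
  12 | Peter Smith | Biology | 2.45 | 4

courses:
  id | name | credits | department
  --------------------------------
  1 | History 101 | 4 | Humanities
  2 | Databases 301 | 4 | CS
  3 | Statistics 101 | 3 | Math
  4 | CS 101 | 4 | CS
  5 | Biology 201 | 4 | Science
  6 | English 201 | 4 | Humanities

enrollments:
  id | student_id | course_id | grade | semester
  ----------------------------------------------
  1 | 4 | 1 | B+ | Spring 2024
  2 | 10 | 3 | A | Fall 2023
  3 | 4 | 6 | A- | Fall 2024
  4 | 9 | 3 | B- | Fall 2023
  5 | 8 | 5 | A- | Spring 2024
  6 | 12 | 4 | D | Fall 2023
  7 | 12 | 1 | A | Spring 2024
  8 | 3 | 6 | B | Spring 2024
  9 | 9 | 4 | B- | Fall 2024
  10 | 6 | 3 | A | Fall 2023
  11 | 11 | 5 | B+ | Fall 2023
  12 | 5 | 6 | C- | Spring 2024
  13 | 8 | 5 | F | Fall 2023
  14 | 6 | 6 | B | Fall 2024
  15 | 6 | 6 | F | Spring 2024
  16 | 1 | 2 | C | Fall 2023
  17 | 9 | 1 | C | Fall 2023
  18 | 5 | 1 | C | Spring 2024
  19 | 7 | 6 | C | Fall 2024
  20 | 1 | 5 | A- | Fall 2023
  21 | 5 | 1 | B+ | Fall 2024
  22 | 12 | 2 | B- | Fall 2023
SELECT department, SUM(credits) AS sum_credits FROM courses GROUP BY department HAVING SUM(credits) > 4

Execution result:
department | sum_credits
CS | 8
Humanities | 8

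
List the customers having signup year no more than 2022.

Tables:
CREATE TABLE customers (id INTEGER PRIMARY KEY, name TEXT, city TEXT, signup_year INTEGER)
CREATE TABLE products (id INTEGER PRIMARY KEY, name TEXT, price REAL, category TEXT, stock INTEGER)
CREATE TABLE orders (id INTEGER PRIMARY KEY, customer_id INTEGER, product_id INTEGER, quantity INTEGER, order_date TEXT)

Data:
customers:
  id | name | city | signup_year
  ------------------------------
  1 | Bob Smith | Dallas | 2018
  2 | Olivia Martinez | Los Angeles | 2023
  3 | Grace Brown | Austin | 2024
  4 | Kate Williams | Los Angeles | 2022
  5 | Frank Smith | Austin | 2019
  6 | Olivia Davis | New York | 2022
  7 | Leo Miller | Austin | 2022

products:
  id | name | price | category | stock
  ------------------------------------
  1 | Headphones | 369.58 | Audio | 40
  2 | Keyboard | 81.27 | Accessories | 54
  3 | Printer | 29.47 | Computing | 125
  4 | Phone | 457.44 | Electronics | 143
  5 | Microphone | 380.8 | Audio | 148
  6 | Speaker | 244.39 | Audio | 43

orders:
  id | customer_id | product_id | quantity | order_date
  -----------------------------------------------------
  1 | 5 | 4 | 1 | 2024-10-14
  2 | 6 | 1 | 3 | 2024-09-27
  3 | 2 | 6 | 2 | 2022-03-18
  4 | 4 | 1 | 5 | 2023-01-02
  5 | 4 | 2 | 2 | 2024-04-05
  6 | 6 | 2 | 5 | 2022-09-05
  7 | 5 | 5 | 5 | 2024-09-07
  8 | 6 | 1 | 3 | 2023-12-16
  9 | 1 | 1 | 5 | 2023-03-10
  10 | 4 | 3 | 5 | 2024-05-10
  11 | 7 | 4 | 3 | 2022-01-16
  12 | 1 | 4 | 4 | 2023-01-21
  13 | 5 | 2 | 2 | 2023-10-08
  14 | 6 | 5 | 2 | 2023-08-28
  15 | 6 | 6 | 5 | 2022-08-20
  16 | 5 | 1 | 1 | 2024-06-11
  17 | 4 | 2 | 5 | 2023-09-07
SELECT name, signup_year FROM customers WHERE signup_year <= 2022

Execution result:
name | signup_year
Bob Smith | 2018
Kate Williams | 2022
Frank Smith | 2019
Olivia Davis | 2022
Leo Miller | 2022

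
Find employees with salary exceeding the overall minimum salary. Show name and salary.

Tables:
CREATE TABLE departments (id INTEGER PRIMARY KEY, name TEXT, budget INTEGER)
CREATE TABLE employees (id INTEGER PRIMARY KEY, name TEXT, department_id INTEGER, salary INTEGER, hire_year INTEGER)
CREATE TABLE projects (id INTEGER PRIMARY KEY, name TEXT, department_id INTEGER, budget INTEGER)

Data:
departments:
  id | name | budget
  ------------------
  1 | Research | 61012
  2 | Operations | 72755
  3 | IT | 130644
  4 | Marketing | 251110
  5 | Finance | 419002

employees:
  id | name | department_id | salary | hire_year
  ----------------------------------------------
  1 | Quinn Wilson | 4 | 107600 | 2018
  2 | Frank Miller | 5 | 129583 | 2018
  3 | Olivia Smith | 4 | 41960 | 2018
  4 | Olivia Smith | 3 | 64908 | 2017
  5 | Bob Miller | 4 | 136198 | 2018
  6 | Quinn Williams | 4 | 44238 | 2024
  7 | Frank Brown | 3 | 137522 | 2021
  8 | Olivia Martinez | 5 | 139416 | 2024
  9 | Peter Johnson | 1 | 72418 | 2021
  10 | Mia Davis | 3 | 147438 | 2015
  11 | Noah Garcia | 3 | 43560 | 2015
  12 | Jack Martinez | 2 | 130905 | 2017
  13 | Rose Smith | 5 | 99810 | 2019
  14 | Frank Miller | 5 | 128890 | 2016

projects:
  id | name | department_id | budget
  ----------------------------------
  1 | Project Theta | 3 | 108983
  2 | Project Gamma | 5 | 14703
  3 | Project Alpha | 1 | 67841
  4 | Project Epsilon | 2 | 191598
SELECT name, salary FROM employees WHERE salary > (SELECT MIN(salary) FROM employees)

Execution result:
name | salary
Quinn Wilson | 107600
Frank Miller | 129583
Olivia Smith | 64908
Bob Miller | 136198
Quinn Williams | 44238
Frank Brown | 137522
Olivia Martinez | 139416
Peter Johnson | 72418
Mia Davis | 147438
Noah Garcia | 43560
Jack Martinez | 130905
Rose Smith | 99810
Frank Miller | 128890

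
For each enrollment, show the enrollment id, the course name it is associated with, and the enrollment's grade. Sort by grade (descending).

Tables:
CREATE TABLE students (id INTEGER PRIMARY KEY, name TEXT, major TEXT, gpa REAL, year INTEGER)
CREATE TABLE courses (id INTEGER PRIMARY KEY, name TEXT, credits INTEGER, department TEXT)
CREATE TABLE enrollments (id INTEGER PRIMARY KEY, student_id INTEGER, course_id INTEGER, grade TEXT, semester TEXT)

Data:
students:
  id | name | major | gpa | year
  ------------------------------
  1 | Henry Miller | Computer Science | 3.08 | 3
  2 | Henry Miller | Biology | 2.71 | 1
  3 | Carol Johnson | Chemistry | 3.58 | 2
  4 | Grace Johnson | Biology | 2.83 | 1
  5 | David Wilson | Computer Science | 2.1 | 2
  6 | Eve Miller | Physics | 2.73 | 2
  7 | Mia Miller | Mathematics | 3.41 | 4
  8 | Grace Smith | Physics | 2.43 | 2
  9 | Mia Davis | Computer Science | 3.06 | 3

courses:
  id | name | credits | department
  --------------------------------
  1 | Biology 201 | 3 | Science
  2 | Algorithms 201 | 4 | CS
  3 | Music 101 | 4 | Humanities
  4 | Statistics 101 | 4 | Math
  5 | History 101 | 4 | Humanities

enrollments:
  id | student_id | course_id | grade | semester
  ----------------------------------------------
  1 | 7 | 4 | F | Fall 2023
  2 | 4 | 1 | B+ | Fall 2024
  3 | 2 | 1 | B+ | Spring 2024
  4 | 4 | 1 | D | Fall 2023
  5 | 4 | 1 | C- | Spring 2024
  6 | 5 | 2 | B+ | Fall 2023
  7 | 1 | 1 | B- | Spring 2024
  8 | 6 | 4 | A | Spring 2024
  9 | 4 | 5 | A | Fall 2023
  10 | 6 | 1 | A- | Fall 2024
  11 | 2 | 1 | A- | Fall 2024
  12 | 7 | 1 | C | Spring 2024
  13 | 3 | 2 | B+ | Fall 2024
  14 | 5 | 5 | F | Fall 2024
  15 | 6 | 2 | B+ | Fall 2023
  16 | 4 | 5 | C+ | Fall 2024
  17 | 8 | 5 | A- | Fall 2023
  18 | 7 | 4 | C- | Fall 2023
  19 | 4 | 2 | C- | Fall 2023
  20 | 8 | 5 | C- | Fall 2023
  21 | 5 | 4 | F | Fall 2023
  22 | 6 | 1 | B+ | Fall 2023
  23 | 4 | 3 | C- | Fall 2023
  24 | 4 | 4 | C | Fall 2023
SELECT c.id, p.name AS course, c.grade FROM enrollments c JOIN courses p ON c.course_id = p.id ORDER BY c.grade DESC

Execution result:
id | course | grade
1 | Statistics 101 | F
14 | History 101 | F
21 | Statistics 101 | F
4 | Biology 201 | D
5 | Biology 201 | C-
18 | Statistics 101 | C-
19 | Algorithms 201 | C-
20 | History 101 | C-
23 | Music 101 | C-
16 | History 101 | C+
12 | Biology 201 | C
24 | Statistics 101 | C
7 | Biology 201 | B-
2 | Biology 201 | B+
3 | Biology 201 | B+
6 | Algorithms 201 | B+
13 | Algorithms 201 | B+
15 | Algorithms 201 | B+
22 | Biology 201 | B+
10 | Biology 201 | A-
11 | Biology 201 | A-
17 | History 101 | A-
8 | Statistics 101 | A
9 | History 101 | A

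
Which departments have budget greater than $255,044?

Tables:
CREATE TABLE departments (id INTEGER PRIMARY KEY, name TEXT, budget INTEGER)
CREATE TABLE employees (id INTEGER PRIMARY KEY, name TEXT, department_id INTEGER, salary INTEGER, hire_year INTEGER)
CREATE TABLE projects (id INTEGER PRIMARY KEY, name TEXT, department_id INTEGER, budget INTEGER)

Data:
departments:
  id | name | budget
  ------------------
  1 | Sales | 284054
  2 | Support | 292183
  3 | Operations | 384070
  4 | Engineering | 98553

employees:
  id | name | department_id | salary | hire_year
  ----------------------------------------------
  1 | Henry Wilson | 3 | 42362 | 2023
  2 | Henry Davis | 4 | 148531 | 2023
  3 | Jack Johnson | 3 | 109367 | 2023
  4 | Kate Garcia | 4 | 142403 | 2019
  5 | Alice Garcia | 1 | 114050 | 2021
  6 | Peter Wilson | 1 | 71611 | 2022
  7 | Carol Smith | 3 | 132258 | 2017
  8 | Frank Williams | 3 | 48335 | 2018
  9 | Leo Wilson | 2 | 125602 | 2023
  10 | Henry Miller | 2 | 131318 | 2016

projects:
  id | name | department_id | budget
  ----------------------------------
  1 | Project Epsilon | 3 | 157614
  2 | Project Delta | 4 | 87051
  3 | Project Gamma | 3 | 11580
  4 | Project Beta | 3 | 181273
SELECT name, budget FROM departments WHERE budget > 255044

Execution result:
name | budget
Sales | 284054
Support | 292183
Operations | 384070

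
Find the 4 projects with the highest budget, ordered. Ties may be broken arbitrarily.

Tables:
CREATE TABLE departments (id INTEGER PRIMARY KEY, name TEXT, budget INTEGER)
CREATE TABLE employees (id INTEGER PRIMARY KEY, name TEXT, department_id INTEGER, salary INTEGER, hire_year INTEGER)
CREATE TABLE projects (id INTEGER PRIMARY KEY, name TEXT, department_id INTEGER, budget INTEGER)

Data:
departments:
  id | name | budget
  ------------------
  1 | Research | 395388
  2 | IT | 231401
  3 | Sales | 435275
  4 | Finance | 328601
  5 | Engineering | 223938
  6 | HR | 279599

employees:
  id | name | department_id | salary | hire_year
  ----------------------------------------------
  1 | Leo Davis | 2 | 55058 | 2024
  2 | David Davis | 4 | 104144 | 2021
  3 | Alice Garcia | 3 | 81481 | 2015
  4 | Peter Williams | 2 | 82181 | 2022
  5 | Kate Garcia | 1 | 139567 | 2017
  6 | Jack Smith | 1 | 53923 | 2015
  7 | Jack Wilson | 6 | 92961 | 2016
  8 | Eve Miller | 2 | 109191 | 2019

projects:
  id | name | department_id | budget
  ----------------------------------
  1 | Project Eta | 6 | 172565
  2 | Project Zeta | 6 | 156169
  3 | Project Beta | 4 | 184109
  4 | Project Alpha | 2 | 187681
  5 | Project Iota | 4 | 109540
SELECT name, budget FROM projects ORDER BY budget DESC LIMIT 4

Execution result:
name | budget
Project Alpha | 187681
Project Beta | 184109
Project Eta | 172565
Project Zeta | 156169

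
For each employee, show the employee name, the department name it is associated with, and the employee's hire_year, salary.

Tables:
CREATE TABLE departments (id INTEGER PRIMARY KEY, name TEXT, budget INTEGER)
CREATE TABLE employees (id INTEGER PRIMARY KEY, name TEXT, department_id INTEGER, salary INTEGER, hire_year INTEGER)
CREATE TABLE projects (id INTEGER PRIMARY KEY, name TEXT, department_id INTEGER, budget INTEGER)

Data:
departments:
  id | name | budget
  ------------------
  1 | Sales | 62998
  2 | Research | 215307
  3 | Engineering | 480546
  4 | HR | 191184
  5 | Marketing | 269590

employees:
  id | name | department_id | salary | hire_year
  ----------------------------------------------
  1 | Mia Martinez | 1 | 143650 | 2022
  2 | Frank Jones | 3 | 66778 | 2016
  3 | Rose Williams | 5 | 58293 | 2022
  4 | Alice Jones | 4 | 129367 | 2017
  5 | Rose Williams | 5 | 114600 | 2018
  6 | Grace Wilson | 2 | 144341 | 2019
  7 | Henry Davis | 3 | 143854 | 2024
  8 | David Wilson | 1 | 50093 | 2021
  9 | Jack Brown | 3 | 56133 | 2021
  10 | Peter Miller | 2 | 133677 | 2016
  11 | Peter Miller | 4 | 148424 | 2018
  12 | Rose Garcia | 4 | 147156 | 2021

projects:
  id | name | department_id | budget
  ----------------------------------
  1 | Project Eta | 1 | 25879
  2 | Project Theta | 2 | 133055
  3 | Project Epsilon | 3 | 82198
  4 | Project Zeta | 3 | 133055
SELECT c.name, p.name AS department, c.hire_year, c.salary FROM employees c JOIN departments p ON c.department_id = p.id

Execution result:
name | department | hire_year | salary
Mia Martinez | Sales | 2022 | 143650
Frank Jones | Engineering | 2016 | 66778
Rose Williams | Marketing | 2022 | 58293
Alice Jones | HR | 2017 | 129367
Rose Williams | Marketing | 2018 | 114600
Grace Wilson | Research | 2019 | 144341
Henry Davis | Engineering | 2024 | 143854
David Wilson | Sales | 2021 | 50093
Jack Brown | Engineering | 2021 | 56133
Peter Miller | Research | 2016 | 133677
Peter Miller | HR | 2018 | 148424
Rose Garcia | HR | 2021 | 147156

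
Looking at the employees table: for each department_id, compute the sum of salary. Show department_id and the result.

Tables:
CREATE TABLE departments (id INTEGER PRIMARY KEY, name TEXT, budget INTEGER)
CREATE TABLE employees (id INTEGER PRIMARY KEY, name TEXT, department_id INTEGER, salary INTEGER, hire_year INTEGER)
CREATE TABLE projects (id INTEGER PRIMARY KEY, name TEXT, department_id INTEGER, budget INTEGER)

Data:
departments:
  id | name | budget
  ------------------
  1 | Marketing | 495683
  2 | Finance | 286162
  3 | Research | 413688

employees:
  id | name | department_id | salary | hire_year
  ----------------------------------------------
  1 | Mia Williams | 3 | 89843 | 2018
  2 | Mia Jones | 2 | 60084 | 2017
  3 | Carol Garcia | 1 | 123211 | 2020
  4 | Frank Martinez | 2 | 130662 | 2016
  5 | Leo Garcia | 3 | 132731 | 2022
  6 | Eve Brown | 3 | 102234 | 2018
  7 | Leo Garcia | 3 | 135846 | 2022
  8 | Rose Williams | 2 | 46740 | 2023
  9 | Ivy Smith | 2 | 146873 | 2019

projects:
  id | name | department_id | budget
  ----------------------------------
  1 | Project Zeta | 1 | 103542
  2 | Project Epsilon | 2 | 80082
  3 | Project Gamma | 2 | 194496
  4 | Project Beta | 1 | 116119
SELECT department_id, SUM(salary) AS sum_salary FROM employees GROUP BY department_id

Execution result:
department_id | sum_salary
1 | 123211
2 | 384359
3 | 460654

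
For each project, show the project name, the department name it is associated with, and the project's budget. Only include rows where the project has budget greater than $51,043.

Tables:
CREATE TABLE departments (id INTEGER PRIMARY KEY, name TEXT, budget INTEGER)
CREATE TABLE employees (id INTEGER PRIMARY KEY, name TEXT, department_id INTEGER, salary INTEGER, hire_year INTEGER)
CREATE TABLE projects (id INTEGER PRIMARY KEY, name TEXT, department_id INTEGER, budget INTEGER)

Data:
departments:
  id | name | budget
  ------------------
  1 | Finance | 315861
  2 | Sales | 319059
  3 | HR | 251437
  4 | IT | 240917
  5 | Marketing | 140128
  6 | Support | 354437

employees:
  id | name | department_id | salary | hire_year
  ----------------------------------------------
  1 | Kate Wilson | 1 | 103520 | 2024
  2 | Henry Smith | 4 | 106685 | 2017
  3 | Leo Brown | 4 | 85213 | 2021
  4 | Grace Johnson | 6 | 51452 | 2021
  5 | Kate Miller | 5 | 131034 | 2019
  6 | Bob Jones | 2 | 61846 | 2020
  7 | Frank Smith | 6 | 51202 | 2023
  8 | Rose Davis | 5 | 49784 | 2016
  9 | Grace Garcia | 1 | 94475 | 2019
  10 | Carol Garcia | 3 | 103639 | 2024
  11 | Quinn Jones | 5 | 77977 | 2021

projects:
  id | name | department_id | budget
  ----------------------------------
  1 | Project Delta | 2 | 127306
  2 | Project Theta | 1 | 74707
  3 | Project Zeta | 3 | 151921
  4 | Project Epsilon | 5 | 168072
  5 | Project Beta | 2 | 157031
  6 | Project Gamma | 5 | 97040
SELECT c.name, p.name AS department, c.budget FROM projects c JOIN departments p ON c.department_id = p.id WHERE c.budget > 51043

Execution result:
name | department | budget
Project Delta | Sales | 127306
Project Theta | Finance | 74707
Project Zeta | HR | 151921
Project Epsilon | Marketing | 168072
Project Beta | Sales | 157031
Project Gamma | Marketing | 97040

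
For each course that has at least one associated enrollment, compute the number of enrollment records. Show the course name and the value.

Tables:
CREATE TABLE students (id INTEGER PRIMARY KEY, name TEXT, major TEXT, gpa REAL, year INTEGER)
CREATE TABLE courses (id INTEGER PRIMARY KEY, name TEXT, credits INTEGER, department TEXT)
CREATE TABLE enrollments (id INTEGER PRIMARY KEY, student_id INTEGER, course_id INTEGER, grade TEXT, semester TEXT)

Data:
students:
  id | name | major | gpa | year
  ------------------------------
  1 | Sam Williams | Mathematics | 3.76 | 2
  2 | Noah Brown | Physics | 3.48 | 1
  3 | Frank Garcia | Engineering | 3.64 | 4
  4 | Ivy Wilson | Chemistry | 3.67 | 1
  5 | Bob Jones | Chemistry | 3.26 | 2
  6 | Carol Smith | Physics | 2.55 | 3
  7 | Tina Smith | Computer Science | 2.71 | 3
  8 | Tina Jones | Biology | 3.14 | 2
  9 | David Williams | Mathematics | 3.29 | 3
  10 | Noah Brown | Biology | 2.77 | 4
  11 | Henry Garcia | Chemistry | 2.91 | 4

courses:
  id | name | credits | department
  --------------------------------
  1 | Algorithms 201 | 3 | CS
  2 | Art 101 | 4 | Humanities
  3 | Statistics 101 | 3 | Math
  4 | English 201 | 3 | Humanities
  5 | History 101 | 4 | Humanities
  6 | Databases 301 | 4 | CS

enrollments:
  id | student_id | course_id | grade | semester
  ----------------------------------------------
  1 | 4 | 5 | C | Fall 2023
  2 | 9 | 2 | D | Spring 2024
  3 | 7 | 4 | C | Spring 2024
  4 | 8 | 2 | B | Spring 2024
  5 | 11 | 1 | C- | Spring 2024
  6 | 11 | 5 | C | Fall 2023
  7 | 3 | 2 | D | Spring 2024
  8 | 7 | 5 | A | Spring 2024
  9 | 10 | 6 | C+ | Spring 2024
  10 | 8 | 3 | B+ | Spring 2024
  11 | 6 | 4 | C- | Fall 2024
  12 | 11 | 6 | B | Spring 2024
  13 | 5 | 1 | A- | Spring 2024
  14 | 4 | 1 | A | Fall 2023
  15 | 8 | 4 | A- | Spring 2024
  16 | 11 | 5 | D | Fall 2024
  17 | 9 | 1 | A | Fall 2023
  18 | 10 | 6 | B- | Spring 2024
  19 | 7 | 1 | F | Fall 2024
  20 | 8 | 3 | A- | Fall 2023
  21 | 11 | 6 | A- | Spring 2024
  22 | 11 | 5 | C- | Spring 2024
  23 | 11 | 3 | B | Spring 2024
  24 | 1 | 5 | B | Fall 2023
SELECT p.name, COUNT(*) AS n FROM enrollments c JOIN courses p ON c.course_id = p.id GROUP BY p.id, p.name

Execution result:
name | n
Algorithms 201 | 5
Art 101 | 3
Statistics 101 | 3
English 201 | 3
History 101 | 6
Databases 301 | 4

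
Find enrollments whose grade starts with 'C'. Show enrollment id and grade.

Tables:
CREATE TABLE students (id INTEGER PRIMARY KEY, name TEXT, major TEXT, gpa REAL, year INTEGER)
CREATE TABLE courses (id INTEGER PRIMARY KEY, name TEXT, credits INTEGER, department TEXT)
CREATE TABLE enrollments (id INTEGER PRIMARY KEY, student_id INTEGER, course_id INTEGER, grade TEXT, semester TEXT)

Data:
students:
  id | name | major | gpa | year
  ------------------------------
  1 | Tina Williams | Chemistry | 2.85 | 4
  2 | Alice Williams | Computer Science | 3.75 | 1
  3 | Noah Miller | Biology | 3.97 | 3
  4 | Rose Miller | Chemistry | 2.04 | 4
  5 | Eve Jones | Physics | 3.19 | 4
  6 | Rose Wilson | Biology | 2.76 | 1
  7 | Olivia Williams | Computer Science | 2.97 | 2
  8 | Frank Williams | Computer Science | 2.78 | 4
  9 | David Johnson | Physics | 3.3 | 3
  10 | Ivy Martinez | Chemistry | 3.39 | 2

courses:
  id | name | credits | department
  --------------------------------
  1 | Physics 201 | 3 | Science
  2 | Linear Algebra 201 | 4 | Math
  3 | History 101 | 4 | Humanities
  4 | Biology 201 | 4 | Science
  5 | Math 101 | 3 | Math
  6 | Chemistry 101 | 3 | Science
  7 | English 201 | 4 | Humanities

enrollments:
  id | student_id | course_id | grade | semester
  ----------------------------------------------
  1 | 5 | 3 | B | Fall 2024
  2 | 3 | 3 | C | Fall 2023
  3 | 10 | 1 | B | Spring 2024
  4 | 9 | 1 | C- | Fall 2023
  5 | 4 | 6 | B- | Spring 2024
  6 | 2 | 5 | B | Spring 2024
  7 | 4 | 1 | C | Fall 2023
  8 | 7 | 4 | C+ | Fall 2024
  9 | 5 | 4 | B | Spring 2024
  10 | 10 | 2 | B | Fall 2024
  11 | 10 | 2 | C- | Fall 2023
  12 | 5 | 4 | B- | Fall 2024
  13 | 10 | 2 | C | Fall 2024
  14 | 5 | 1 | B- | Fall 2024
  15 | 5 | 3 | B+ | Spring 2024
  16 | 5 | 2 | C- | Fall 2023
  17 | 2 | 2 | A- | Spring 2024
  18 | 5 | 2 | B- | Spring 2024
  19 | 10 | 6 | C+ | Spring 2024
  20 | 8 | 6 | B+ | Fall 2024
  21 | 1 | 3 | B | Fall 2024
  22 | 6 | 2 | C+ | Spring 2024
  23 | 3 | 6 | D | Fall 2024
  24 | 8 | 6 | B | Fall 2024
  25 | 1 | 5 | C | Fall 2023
SELECT id, grade FROM enrollments WHERE grade LIKE 'C%'

Execution result:
id | grade
2 | C
4 | C-
7 | C
8 | C+
11 | C-
13 | C
16 | C-
19 | C+
22 | C+
25 | C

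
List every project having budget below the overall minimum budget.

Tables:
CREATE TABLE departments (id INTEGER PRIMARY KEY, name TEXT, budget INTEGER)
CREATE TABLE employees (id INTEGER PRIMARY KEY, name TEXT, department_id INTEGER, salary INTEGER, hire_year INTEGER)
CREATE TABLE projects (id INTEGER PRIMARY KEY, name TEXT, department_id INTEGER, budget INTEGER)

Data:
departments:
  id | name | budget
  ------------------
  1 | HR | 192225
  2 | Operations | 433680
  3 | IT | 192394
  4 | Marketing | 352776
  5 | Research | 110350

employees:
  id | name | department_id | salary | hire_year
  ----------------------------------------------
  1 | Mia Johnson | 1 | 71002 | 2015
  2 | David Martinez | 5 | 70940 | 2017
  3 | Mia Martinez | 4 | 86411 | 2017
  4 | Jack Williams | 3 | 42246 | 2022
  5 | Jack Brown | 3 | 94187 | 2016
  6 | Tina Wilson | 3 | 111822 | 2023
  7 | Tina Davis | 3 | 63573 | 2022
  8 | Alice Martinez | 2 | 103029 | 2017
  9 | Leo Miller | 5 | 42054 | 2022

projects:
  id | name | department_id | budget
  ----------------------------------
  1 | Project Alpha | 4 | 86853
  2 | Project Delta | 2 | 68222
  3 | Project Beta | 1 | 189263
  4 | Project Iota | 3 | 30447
SELECT name, budget FROM projects WHERE budget < (SELECT MIN(budget) FROM projects)

Execution result:
(no rows)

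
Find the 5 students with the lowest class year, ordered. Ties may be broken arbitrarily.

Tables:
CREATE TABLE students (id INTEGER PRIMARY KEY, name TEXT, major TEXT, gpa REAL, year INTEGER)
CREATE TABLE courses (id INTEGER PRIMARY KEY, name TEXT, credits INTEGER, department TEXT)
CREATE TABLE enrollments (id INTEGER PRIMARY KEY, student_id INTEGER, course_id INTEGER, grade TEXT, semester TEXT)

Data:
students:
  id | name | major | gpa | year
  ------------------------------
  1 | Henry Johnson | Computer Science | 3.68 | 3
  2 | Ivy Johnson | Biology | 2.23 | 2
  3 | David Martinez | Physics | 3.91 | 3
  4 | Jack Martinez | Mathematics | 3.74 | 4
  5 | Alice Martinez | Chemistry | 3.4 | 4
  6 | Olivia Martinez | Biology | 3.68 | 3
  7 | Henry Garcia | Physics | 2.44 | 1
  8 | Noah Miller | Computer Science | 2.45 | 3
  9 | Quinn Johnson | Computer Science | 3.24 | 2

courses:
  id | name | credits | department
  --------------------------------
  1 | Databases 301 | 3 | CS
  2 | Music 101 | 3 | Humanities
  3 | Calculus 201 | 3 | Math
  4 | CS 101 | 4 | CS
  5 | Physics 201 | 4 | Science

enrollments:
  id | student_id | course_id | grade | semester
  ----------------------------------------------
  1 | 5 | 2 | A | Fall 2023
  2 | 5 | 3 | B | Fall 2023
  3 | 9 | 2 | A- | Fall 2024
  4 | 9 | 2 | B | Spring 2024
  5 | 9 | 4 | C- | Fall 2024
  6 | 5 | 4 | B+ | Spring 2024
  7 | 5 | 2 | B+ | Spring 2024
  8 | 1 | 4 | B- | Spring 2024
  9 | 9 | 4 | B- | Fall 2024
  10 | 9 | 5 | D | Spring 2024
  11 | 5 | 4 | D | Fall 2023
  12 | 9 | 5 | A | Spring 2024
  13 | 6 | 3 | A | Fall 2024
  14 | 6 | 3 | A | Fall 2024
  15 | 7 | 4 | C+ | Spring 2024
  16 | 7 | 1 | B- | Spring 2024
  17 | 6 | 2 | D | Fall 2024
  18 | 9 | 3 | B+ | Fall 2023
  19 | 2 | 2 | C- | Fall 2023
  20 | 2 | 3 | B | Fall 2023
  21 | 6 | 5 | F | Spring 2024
SELECT name, year FROM students ORDER BY year ASC LIMIT 5

Execution result:
name | year
Henry Garcia | 1
Ivy Johnson | 2
Quinn Johnson | 2
Henry Johnson | 3
David Martinez | 3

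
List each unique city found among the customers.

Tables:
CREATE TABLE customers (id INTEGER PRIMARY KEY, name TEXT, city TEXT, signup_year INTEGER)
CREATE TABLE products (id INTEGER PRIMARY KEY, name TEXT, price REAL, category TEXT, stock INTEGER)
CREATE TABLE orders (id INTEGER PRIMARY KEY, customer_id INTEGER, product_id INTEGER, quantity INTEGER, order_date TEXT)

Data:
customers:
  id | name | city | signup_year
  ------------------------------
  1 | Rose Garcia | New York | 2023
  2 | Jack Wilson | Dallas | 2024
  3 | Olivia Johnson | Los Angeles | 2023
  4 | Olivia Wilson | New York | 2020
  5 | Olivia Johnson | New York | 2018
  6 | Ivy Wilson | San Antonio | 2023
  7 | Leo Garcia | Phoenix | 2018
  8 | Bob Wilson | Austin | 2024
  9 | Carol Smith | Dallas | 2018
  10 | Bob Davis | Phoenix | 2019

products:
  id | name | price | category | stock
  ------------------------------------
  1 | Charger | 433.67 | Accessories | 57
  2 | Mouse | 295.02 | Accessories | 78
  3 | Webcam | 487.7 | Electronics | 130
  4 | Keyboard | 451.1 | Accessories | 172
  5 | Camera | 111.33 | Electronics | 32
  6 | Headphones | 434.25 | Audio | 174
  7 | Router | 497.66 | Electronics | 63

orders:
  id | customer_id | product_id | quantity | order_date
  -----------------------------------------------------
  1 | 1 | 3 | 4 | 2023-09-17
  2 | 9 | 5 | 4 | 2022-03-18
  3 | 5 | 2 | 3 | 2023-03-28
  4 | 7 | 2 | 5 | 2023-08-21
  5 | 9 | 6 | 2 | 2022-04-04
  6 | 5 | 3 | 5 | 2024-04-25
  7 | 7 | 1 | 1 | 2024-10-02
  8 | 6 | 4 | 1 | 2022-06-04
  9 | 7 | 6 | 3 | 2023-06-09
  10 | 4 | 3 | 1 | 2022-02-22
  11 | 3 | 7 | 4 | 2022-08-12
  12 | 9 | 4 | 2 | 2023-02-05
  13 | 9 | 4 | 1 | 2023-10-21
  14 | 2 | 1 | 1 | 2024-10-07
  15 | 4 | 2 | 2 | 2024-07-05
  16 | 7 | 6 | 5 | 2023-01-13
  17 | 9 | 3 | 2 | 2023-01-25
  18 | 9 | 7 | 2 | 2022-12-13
SELECT DISTINCT city FROM customers

Execution result:
city
New York
Dallas
Los Angeles
San Antonio
Phoenix
Austin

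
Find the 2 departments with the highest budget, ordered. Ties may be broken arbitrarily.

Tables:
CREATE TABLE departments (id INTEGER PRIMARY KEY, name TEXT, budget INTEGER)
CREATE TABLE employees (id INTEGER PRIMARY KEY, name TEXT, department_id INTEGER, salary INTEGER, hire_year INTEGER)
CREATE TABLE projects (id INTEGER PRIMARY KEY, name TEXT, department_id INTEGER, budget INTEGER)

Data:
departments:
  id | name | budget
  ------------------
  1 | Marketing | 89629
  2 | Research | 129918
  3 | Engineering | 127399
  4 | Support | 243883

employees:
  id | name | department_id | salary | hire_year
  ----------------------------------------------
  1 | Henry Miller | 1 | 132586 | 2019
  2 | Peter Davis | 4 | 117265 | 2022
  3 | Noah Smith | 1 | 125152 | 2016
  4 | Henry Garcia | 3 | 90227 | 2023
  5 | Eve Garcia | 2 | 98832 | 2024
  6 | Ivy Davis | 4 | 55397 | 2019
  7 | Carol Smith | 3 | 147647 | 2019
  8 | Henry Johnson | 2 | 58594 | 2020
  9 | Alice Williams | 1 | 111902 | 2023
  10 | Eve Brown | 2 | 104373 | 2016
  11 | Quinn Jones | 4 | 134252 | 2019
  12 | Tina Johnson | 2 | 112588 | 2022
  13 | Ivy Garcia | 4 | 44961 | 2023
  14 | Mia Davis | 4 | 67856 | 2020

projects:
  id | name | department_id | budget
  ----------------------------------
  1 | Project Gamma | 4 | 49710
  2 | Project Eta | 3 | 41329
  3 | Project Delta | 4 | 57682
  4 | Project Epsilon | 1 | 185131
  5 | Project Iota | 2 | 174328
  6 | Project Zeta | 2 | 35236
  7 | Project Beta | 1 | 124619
SELECT name, budget FROM departments ORDER BY budget DESC LIMIT 2

Execution result:
name | budget
Support | 243883
Research | 129918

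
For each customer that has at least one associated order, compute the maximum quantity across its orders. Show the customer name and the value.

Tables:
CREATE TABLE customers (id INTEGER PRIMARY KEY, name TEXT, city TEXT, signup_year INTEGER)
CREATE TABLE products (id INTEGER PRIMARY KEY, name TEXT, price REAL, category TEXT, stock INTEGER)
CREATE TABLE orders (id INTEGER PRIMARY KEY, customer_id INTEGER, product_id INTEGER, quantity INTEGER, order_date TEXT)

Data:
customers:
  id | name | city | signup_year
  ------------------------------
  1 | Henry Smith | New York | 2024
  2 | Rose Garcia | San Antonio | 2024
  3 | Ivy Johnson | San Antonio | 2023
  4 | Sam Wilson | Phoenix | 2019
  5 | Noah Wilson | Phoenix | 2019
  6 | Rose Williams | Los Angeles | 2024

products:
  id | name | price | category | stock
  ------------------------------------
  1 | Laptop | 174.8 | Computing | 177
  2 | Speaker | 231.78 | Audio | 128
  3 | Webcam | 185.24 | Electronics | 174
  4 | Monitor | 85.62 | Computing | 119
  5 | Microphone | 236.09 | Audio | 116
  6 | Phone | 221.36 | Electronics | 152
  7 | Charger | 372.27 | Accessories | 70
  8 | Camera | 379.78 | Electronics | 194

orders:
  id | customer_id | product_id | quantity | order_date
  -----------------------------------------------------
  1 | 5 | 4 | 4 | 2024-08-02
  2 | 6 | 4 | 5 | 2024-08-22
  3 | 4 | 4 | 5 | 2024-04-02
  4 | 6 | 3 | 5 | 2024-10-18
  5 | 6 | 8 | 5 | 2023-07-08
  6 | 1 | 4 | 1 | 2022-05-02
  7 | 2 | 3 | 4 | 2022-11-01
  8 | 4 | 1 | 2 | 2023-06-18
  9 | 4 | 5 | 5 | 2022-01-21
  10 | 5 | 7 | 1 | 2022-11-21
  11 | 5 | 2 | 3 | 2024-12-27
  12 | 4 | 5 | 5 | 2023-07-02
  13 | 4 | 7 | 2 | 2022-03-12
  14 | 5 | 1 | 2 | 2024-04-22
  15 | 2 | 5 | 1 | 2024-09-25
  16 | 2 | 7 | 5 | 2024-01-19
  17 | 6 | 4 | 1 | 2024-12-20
SELECT p.name, MAX(c.quantity) AS max_quantity FROM orders c JOIN customers p ON c.customer_id = p.id GROUP BY p.id, p.name

Execution result:
name | max_quantity
Henry Smith | 1
Rose Garcia | 5
Sam Wilson | 5
Noah Wilson | 4
Rose Williams | 5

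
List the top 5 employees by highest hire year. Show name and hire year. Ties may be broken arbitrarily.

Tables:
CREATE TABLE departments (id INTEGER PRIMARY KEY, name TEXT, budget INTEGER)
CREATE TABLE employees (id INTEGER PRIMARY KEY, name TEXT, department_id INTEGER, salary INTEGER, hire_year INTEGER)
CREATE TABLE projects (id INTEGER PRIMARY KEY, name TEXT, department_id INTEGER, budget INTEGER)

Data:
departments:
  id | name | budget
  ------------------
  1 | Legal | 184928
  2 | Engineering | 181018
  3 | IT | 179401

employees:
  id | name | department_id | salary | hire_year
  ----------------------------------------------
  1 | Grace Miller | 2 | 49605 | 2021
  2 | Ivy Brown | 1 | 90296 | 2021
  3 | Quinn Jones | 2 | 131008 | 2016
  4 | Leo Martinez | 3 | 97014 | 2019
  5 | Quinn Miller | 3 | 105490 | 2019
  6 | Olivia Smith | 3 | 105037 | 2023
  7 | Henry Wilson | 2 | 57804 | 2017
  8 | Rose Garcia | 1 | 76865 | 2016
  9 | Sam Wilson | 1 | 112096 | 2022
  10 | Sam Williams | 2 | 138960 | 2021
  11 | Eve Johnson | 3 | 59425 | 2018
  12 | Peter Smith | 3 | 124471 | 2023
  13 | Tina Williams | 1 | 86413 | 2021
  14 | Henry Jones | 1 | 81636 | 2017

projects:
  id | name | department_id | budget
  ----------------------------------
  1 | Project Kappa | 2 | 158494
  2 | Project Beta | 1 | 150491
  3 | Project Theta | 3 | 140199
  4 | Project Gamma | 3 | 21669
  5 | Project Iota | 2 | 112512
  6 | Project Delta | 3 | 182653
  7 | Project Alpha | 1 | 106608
SELECT name, hire_year FROM employees ORDER BY hire_year DESC LIMIT 5

Execution result:
name | hire_year
Olivia Smith | 2023
Peter Smith | 2023
Sam Wilson | 2022
Grace Miller | 2021
Ivy Brown | 2021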